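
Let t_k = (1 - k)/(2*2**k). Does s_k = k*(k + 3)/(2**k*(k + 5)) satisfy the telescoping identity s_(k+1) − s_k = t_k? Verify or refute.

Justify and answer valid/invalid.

Invalid: residual (k**2 + 6*k - 5)/(2**k*(k**2 + 11*k + 30)) ≠ 0.

s_(k+1) = (k + 1)*(k + 4)/(2*2**k*(k + 6))
s_(k+1) − s_k = (-k**3 - 8*k**2 - 7*k + 20)/(2*2**k*(k**2 + 11*k + 30))
(s_(k+1) − s_k) − t_k = (k**2 + 6*k - 5)/(2**k*(k**2 + 11*k + 30))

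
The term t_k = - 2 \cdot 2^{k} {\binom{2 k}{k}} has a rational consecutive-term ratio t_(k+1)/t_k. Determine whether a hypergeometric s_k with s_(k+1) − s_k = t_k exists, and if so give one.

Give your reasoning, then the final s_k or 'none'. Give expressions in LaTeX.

Step 1: r(k) = 4*(2*k + 1)/(k + 1).
So A=8*k + 4 and B=k + 1, with C=1.
Set up (8*k + 4)·f(k+1) − (k)·f(k) − (1) = 0.
d = -1 from the (1,1,0) case.
deg f ≤ -1 is impossible — no certificate.

none (Gosper's algorithm certifies no s_k)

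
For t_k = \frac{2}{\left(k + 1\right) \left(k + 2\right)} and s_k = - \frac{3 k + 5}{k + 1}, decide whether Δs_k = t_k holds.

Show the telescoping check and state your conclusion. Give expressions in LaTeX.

s_(k+1) = (-3*k - 8)/(k + 2)
s_(k+1) − s_k = 2/(k**2 + 3*k + 2)
(s_(k+1) − s_k) − t_k = 0

Valid: the claim telescopes to t_k.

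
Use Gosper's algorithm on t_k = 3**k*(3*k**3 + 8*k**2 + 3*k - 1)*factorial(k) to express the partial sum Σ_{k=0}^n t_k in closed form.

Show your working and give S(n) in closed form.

S(n) = 3**(n + 1)*n**3*factorial(n) + 3**(n + 1)*n*factorial(n) - 3**(n + 1)*factorial(n) + 3**(n + 2)*n**2*factorial(n) + 2

Ratio r(k) = 3*(3*k**4 + 20*k**3 + 45*k**2 + 41*k + 13)/(3*k**3 + 8*k**2 + 3*k - 1).
A = 3*k + 3, B = 1, C = k**3 + 8*k**2/3 + k - 1/3.
Solve (3*k + 3)·f(k+1) − (1)·f(k) = k**3 + 8*k**2/3 + k - 1/3.
deg f ≤ 2 (via 1,0,3).
Solving with deg f ≤ 2: f(k) = (k**2 - 2)/3.
So s_k = (B(k−1)f/C)·t_k = ((k**2 - 2)/(3*k**3 + 8*k**2 + 3*k - 1))·t_k = 3**k*(k**2 - 2)*factorial(k).
s_(k+1) − s_k = 3**k*(3*k**3 + 8*k**2 + 3*k - 1)*factorial(k) = t_k.
Evaluate: s_(n+1) = 3**(n + 1)*(n**2 + 2*n - 1)*factorial(n + 1); subtract s_(0) = -2 ⇒ S(n) = 3**(n + 1)*n**3*factorial(n) + 3**(n + 1)*n*factorial(n) - 3**(n + 1)*factorial(n) + 3**(n + 2)*n**2*factorial(n) + 2.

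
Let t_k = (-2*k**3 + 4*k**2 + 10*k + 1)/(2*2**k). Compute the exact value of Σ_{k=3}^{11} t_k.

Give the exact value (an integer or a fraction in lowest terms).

Ratio r(k) = (k**3 + k**2 - 6*k - 13/2)/(2*k**3 - 4*k**2 - 10*k - 1).
Normal form (A,B,C) = (1/2, 1, k**3 - 2*k**2 - 5*k - 1/2).
Set up (1/2)·f(k+1) − (1)·f(k) − (k**3 - 2*k**2 - 5*k - 1/2) = 0.
From deg A=0, deg B=0, deg C=3: d=3.
Solving with deg f ≤ 3: f(k) = -2*k**3 - 2*k**2 - 3.
Then R = B(k−1)f/C = -2*(2*k**3 + 2*k**2 + 3)/(2*k**3 - 4*k**2 - 10*k - 1), so s_k = R(k)·t_k = (2*k**3 + 2*k**2 + 3)/2**k.
Verify: (-2*k**3 + 4*k**2 + 10*k + 1)/(2*2**k) matches t_k.
Telescoping: Σ = s_(12) − s_(3) = 3747/4096 − (75/8) = -34653/4096.

Σ = -34653/4096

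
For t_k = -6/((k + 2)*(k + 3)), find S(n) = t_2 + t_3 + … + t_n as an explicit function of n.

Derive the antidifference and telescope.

Ratio r(k) = (k + 2)/(k + 4).
Factor: A=k + 2; B=k + 4; C=1.
Set up (k + 2)·f(k+1) − (k + 3)·f(k) − (1) = 0.
Bound: deg f ≤ 1.
Match coefficients ⇒ f(k) = k/2.
R(k) = B(k−1)·f(k)/C(k) = k*(k + 3)/2; s_k = R·t_k = -3*k/(k + 2).
Check: Δs_k = -6/(k**2 + 5*k + 6). ✓
s_(n+1) = 3*(-n - 1)/(n + 3) and s_(2) = -3/2, so S(n) = 3*(1 - n)/(2*(n + 3)).

S(n) = 3*(1 - n)/(2*(n + 3))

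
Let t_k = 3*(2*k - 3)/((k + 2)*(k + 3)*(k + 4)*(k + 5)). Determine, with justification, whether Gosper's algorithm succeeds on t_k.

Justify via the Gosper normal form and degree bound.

Yes. s_k = k*(-k**2 - 9*k - 98)/(24*(k + 2)*(k + 3)*(k + 4)).

r(k) = (k + 2)*(2*k - 1)/((k + 6)*(2*k - 3)) after simplifying.
A = k + 2, B = k + 6, C = k - 3/2.
f must satisfy (k + 2)·f(k+1) − (k + 5)·f(k) = k - 3/2.
deg f ≤ 3 (via 1,1,1).
Match coefficients ⇒ f(k) = -k*(k**2 + 9*k + 98)/144.
Then R = B(k−1)f/C = -k*(k + 5)*(k**2 + 9*k + 98)/(72*(2*k - 3)), so s_k = R(k)·t_k = k*(-k**2 - 9*k - 98)/(24*(k + 2)*(k + 3)*(k + 4)).
Verify: 3*(2*k - 3)/(k**4 + 14*k**3 + 71*k**2 + 154*k + 120) matches t_k.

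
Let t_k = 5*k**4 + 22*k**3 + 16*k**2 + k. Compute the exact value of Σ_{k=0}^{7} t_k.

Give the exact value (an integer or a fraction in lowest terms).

The ratio is (5*k**4 + 42*k**3 + 112*k**2 + 119*k + 44)/(k*(5*k**3 + 22*k**2 + 16*k + 1)).
Take A(k)=1, B(k)=1, C(k)=k**4 + 22*k**3/5 + 16*k**2/5 + k/5.
Set up (1)·f(k+1) − (1)·f(k) − (k**4 + 22*k**3/5 + 16*k**2/5 + k/5) = 0.
From deg A=0, deg B=0, deg C=4: d=5.
Solve for f: f(k) = k*(k - 1)*(k**3 + 4*k**2 - 2)/5 (degree 5 ≤ 5).
R(k) = B(k−1)·f(k)/C(k) = (k - 1)*(k**3 + 4*k**2 - 2)/(5*k**3 + 22*k**2 + 16*k + 1); s_k = R·t_k = k*(k**4 + 3*k**3 - 4*k**2 - 2*k + 2).
s_(k+1) − s_k = k*(5*k**3 + 22*k**2 + 16*k + 1) = t_k.
Σ_(k=0)^(7) t_k = s_(8) − s_(0) = 42896 − (0) = 42896.

Σ = 42896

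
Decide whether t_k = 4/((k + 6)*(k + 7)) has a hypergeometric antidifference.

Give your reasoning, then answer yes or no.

Yes. s_k = 2*k/(3*(k + 6)).

Compute t_(k+1)/t_k: get (k + 6)/(k + 8).
So A=k + 6 and B=k + 8, with C=1.
f must satisfy (k + 6)·f(k+1) − (k + 7)·f(k) = 1.
d = 1 from the (1,1,0) case.
Solving with deg f ≤ 1: f(k) = k/6.
Certificate R = B(k−1)f/C = k*(k + 7)/6 gives s_k = 2*k/(3*(k + 6)).
Δs = 4/(k**2 + 13*k + 42), as required.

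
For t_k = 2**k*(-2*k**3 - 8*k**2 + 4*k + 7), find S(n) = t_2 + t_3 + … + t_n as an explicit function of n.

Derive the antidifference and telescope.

S(n) = -4*2**n*n**3 - 4*2**n*n**2 + 4*2**n*n + 10*2**n - 12

r(k) = 2*(2*k**3 + 14*k**2 + 18*k - 1)/(2*k**3 + 8*k**2 - 4*k - 7) after simplifying.
Gosper form: A/B · C(k+1)/C(k) with A=2, B=1, C=k**3 + 4*k**2 - 2*k - 7/2.
Key eq: (2)·f(k+1) = (1)·f(k) + (k**3 + 4*k**2 - 2*k - 7/2).
From deg A=0, deg B=0, deg C=3: d=3.
A polynomial solution: f(k) = (2*k**3 - 4*k**2 - 3)/2.
So s_k = (B(k−1)f/C)·t_k = ((2*k**3 - 4*k**2 - 3)/(2*k**3 + 8*k**2 - 4*k - 7))·t_k = 2**k*(-2*k**3 + 4*k**2 + 3).
Δs = 2**k*(-2*k**3 - 8*k**2 + 4*k + 7), as required.
Telescope: S(n) = s_(n+1) − s_(2) = 2**(n + 1)*(-2*n**3 - 2*n**2 + 2*n + 5) − (12) = -4*2**n*n**3 - 4*2**n*n**2 + 4*2**n*n + 10*2**n - 12.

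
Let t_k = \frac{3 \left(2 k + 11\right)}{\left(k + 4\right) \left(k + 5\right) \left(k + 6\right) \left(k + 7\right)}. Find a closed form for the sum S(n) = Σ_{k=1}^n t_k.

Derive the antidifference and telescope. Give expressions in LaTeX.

S(n) = \frac{3 n \left(n + 12\right)}{35 \left(n^{2} + 12 n + 35\right)}

Compute t_(k+1)/t_k: get (k + 4)*(2*k + 13)/((k + 8)*(2*k + 11)).
A = k + 4, B = k + 8, C = k + 11/2.
Need (k + 4)·f(k+1) − (k + 7)·f(k) = k + 11/2.
deg f ≤ 3 (via 1,1,1).
Coefficient equations give f(k) = k*(k + 5)*(k + 10)/48.
Then R = B(k−1)f/C = k*(k + 5)*(k + 7)*(k + 10)/(24*(2*k + 11)), so s_k = R(k)·t_k = k*(k + 10)/(8*(k**2 + 10*k + 24)).
s_(k+1) − s_k = 3*(2*k + 11)/(k**4 + 22*k**3 + 179*k**2 + 638*k + 840) = t_k.
Σ_(k=1)^n t_k = s_(n+1) − s_(1) = ((n**2 + 12*n + 11)/(8*(n**2 + 12*n + 35))) − (11/280), i.e. 3*n*(n + 12)/(35*(n**2 + 12*n + 35)).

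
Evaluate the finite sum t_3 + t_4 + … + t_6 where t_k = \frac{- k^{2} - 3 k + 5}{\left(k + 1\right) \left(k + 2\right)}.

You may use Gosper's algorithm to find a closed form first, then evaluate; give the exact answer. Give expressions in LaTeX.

The ratio is (k + 1)*(3*k + (k + 1)**2 - 2)/((k + 3)*(k**2 + 3*k - 5)).
Normal form (A,B,C) = (k + 1, k + 3, k**2 + 3*k - 5).
Solve (k + 1)·f(k+1) − (k + 2)·f(k) = k**2 + 3*k - 5.
Degrees (1,1,2) ⇒ d ≤ 2.
Solving with deg f ≤ 2: f(k) = k*(k - 6).
Certificate R = B(k−1)f/C = k*(k - 6)*(k + 2)/(k**2 + 3*k - 5) gives s_k = k*(6 - k)/(k + 1).
Verify: (-k**2 - 3*k + 5)/(k**2 + 3*k + 2) matches t_k.
Sum = s_(7) − s_(3); s_(7) = -7/8, s_(3) = 9/4 ⇒ -25/8.

Σ = -25/8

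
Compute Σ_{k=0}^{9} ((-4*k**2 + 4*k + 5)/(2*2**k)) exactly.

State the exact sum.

Compute t_(k+1)/t_k: get (4*k**2 + 4*k - 5)/(2*(4*k**2 - 4*k - 5)).
Take A(k)=1/2, B(k)=1, C(k)=k**2 - k - 5/4.
Set up (1/2)·f(k+1) − (1)·f(k) − (k**2 - k - 5/4) = 0.
d = 2 from the (0,0,2) case.
Coefficient equations give f(k) = -(4*k**2 + 4*k + 3)/2.
So s_k = (B(k−1)f/C)·t_k = (-2*(4*k**2 + 4*k + 3)/(4*k**2 - 4*k - 5))·t_k = (4*k**2 + 4*k + 3)/2**k.
Δs = (-4*k**2 + 4*k + 5)/(2*2**k), as required.
Σ_(k=0)^(9) t_k = s_(10) − s_(0) = 443/1024 − (3) = -2629/1024.

Σ = -2629/1024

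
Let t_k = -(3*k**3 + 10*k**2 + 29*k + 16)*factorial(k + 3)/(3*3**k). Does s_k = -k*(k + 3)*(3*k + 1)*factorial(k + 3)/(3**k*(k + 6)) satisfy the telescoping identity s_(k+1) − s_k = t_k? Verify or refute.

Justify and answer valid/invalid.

Invalid: residual (3*k**4 + 28*k**3 + 80*k**2 + 187*k + 96)*factorial(k + 3)/(3**k*(k + 6)*(k + 7)) ≠ 0.

s_(k+1) = -(k + 1)*(k + 4)*(3*k + 4)*factorial(k + 4)/(3*3**k*(k + 7))
s_(k+1) − s_k = -(3*k**5 + 40*k**4 + 201*k**3 + 573*k**2 + 865*k + 384)*factorial(k + 3)/(3*3**k*(k + 6)*(k + 7))
(s_(k+1) − s_k) − t_k = (3*k**4 + 28*k**3 + 80*k**2 + 187*k + 96)*factorial(k + 3)/(3**k*(k + 6)*(k + 7))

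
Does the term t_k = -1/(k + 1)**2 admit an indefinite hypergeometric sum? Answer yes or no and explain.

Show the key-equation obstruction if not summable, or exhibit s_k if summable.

No — t_k has no hypergeometric antidifference.

Ratio r(k) = (k + 1)**2/(k + 2)**2.
Factor: A=k**2 + 2*k + 1; B=k**2 + 4*k + 4; C=1.
Set up (k**2 + 2*k + 1)·f(k+1) − (k**2 + 2*k + 1)·f(k) − (1) = 0.
d = 0 from the (2,2,0) case.
Write f(k) = c0. Then LHS − RHS = -1, requiring -1 = 0: contradictory. No certificate.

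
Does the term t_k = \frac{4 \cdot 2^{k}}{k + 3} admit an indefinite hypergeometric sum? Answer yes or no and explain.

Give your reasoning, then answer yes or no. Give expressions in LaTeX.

Compute t_(k+1)/t_k: get 2*(k + 3)/(k + 4).
So A=2*k + 6 and B=k + 4, with C=1.
f must satisfy (2*k + 6)·f(k+1) − (k + 3)·f(k) = 1.
d = -1 from the (1,1,0) case.
deg f ≤ -1 is impossible — no certificate.

No. Not Gosper-summable.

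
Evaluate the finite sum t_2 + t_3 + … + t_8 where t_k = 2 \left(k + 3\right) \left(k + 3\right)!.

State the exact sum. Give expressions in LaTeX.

t_(k+1)/t_k = (k + 4)**2/(k + 3).
Gosper form: A/B · C(k+1)/C(k) with A=k + 4, B=1, C=k + 3.
f must satisfy (k + 4)·f(k+1) − (1)·f(k) = k + 3.
deg f ≤ 0 (via 1,0,1).
Coefficient equations give f(k) = 1.
Get s_k = R·t_k = 2*factorial(k + 3) with R(k) = B(k−1)f(k)/C(k) = 1/(k + 3).
Δs = 2*(k + 3)*factorial(k + 3), as required.
Evaluate s at k=9 and k=2: 958003200 and 240; difference 958002960.

Σ = 958002960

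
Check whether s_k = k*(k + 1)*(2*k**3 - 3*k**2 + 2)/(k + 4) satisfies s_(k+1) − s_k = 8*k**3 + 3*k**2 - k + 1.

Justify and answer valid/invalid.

s_(k+1) = (k + 1)*(k + 2)*(2*(k + 1)**3 - 3*(k + 1)**2 + 2)/(k + 5)
s_(k+1) − s_k = (8*k**5 + 57*k**4 + 72*k**3 + 19*k**2 + 4*k + 8)/(k**2 + 9*k + 20)
(s_(k+1) − s_k) − t_k = 3*(-6*k**4 - 38*k**3 - 11*k**2 + 5*k - 4)/(k**2 + 9*k + 20)

Invalid: residual 3*(-6*k**4 - 38*k**3 - 11*k**2 + 5*k - 4)/(k**2 + 9*k + 20) ≠ 0.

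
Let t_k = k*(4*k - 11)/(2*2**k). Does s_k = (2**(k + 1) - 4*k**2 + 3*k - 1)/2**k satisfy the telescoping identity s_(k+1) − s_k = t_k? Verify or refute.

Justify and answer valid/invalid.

s_(k+1) = (4*2**k - 4*k**2 - 5*k - 2)/(2*2**k)
s_(k+1) − s_k = k*(4*k - 11)/(2*2**k)
(s_(k+1) − s_k) − t_k = 0

Valid: the claim telescopes to t_k.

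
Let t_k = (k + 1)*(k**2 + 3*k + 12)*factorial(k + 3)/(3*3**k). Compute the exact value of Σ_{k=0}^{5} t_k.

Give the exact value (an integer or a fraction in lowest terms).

Σ = 205864/9

The ratio is (k + 2)*(k + 4)*(3*k + (k + 1)**2 + 15)/(3*(k + 1)*(k**2 + 3*k + 12)).
Take A(k)=k/3 + 4/3, B(k)=1, C(k)=k**3 + 4*k**2 + 15*k + 12.
Need (k/3 + 4/3)·f(k+1) − (1)·f(k) = k**3 + 4*k**2 + 15*k + 12.
Bound: deg f ≤ 2.
Solving with deg f ≤ 2: f(k) = 3*(k**2 + k + 4).
So s_k = (B(k−1)f/C)·t_k = (3*(k**2 + k + 4)/((k + 1)*(k**2 + 3*k + 12)))·t_k = (k**2 + k + 4)*factorial(k + 3)/3**k.
Check: Δs_k = (k + 1)*(k**2 + 3*k + 12)*factorial(k + 3)/(3*3**k). ✓
Evaluate s at k=6 and k=0: 206080/9 and 24; difference 205864/9.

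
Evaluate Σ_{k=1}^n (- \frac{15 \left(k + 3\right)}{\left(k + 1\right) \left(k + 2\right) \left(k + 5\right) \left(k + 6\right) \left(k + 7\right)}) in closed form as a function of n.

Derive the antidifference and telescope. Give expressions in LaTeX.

S(n) = \frac{5 n \left(- n^{2} - 15 n - 68\right)}{84 \left(n^{3} + 15 n^{2} + 68 n + 84\right)}

Ratio r(k) = (k + 1)*(k + 4)*(k + 5)/((k + 3)**2*(k + 8)).
So A=k + 1 and B=k + 8, with C=k**3 + 10*k**2 + 33*k + 36.
f must satisfy (k + 1)·f(k+1) − (k + 7)·f(k) = k**3 + 10*k**2 + 33*k + 36.
d = 6 from the (1,1,3) case.
A polynomial solution: f(k) = k*(k + 2)*(k + 3)*(k + 4)*(k**2 + 12*k + 41)/90.
Get s_k = R·t_k = k*(-k**2 - 12*k - 41)/(6*(k**3 + 12*k**2 + 41*k + 30)) with R(k) = B(k−1)f(k)/C(k) = k*(k + 2)*(k + 7)*(k**2 + 12*k + 41)/(90*(k + 3)).
s_(k+1) − s_k = 15*(-k - 3)/(k**5 + 21*k**4 + 163*k**3 + 567*k**2 + 844*k + 420) = t_k.
Evaluate: s_(n+1) = (-n**3 - 15*n**2 - 68*n - 54)/(6*(n**3 + 15*n**2 + 68*n + 84)); subtract s_(1) = -3/28 ⇒ S(n) = 5*n*(-n**2 - 15*n - 68)/(84*(n**3 + 15*n**2 + 68*n + 84)).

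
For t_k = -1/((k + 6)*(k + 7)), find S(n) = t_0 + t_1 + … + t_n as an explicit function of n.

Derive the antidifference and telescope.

S(n) = (-n - 1)/(6*(n + 7))

t_(k+1)/t_k = (k + 6)/(k + 8).
Gosper form: A/B · C(k+1)/C(k) with A=k + 6, B=k + 8, C=1.
Need (k + 6)·f(k+1) − (k + 7)·f(k) = 1.
d = 1 from the (1,1,0) case.
Match coefficients ⇒ f(k) = k/6.
Certificate R = B(k−1)f/C = k*(k + 7)/6 gives s_k = -k/(6*k + 36).
Δs = -1/(k**2 + 13*k + 42), as required.
Telescope: S(n) = s_(n+1) − s_(0) = (-n - 1)/(6*(n + 7)) − (0) = (-n - 1)/(6*(n + 7)).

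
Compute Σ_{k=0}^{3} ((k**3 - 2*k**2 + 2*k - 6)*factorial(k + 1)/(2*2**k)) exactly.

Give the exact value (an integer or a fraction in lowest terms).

Σ = 13/2

t_(k+1)/t_k = (k**4 + 3*k**3 + 3*k**2 - 3*k - 10)/(2*(k**3 - 2*k**2 + 2*k - 6)).
A = k/2 + 1, B = 1, C = k**3 - 2*k**2 + 2*k - 6.
Need (k/2 + 1)·f(k+1) − (1)·f(k) = k**3 - 2*k**2 + 2*k - 6.
Bound: deg f ≤ 2.
Coefficient equations give f(k) = 2*(k**2 - 4*k + 1).
So s_k = (B(k−1)f/C)·t_k = (2*(k**2 - 4*k + 1)/(k**3 - 2*k**2 + 2*k - 6))·t_k = (k**2 - 4*k + 1)*factorial(k + 1)/2**k.
Verify: (k**3 - 2*k**2 + 2*k - 6)*factorial(k + 1)/(2*2**k) matches t_k.
Σ_(k=0)^(3) t_k = s_(4) − s_(0) = 15/2 − (1) = 13/2.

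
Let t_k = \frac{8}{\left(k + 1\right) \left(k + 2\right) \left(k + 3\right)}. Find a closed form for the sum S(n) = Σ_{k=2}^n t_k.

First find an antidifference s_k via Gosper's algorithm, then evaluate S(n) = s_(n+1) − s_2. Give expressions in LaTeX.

S(n) = \frac{n^{2} + 5 n - 6}{3 \left(n^{2} + 5 n + 6\right)}

Compute t_(k+1)/t_k: get (k + 1)/(k + 4).
Take A(k)=k + 1, B(k)=k + 4, C(k)=1.
Set up (k + 1)·f(k+1) − (k + 3)·f(k) − (1) = 0.
Degrees (1,1,0) ⇒ d ≤ 2.
Solving with deg f ≤ 2: f(k) = k*(k + 3)/4.
So s_k = (B(k−1)f/C)·t_k = (k*(k + 3)**2/4)·t_k = 2*k*(k + 3)/((k + 1)*(k + 2)).
Verify: 8/(k**3 + 6*k**2 + 11*k + 6) matches t_k.
Evaluate: s_(n+1) = 2*(n**2 + 5*n + 4)/(n**2 + 5*n + 6); subtract s_(2) = 5/3 ⇒ S(n) = (n**2 + 5*n - 6)/(3*(n**2 + 5*n + 6)).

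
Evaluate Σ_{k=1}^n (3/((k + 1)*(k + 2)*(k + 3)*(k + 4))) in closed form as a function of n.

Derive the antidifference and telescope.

Ratio r(k) = (k + 1)/(k + 5).
Factor: A=k + 1; B=k + 5; C=1.
Need (k + 1)·f(k+1) − (k + 4)·f(k) = 1.
deg f ≤ 3 (via 1,1,0).
A polynomial solution: f(k) = k*(k**2 + 6*k + 11)/18.
Then R = B(k−1)f/C = k*(k + 4)*(k**2 + 6*k + 11)/18, so s_k = R(k)·t_k = k*(k**2 + 6*k + 11)/(6*(k + 1)*(k + 2)*(k + 3)).
Check: Δs_k = 3/(k**4 + 10*k**3 + 35*k**2 + 50*k + 24). ✓
s_(n+1) = (n**3 + 9*n**2 + 26*n + 18)/(6*(n**3 + 9*n**2 + 26*n + 24)) and s_(1) = 1/8, so S(n) = n*(n**2 + 9*n + 26)/(24*(n**3 + 9*n**2 + 26*n + 24)).

S(n) = n*(n**2 + 9*n + 26)/(24*(n**3 + 9*n**2 + 26*n + 24))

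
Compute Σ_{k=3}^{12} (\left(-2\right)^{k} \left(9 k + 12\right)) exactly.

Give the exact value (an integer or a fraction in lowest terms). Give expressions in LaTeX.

Σ = 335784

t_(k+1)/t_k = 2*(-3*k - 7)/(3*k + 4).
Take A(k)=-2, B(k)=1, C(k)=k + 4/3.
Key eq: (-2)·f(k+1) = (1)·f(k) + (k + 4/3).
Degrees (0,0,1) ⇒ d ≤ 1.
Solving with deg f ≤ 1: f(k) = -(3*k + 2)/9.
Get s_k = R·t_k = (-2)**k*(-3*k - 2) with R(k) = B(k−1)f(k)/C(k) = -(3*k + 2)/(3*(3*k + 4)).
Verify: (-2)**k*(9*k + 12) matches t_k.
Sum = s_(13) − s_(3); s_(13) = 335872, s_(3) = 88 ⇒ 335784.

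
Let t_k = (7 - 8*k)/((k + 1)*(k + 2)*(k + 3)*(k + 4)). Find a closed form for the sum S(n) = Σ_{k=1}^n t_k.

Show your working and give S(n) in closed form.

Compute t_(k+1)/t_k: get (k + 1)*(8*k + 1)/((k + 5)*(8*k - 7)).
Normal form (A,B,C) = (k + 1, k + 5, k - 7/8).
Key eq: (k + 1)·f(k+1) = (k + 4)·f(k) + (k - 7/8).
Degrees (1,1,1) ⇒ d ≤ 3.
A polynomial solution: f(k) = -k*(k**2 + 6*k + 35)/48.
Certificate R = B(k−1)f/C = -k*(k + 4)*(k**2 + 6*k + 35)/(6*(8*k - 7)) gives s_k = k*(k**2 + 6*k + 35)/(6*(k + 1)*(k + 2)*(k + 3)).
Verify: (7 - 8*k)/(k**4 + 10*k**3 + 35*k**2 + 50*k + 24) matches t_k.
Telescope: S(n) = s_(n+1) − s_(1) = (n**3 + 9*n**2 + 50*n + 42)/(6*(n**3 + 9*n**2 + 26*n + 24)) − (7/24) = n*(-n**2 - 9*n + 6)/(8*(n**3 + 9*n**2 + 26*n + 24)).

S(n) = n*(-n**2 - 9*n + 6)/(8*(n**3 + 9*n**2 + 26*n + 24))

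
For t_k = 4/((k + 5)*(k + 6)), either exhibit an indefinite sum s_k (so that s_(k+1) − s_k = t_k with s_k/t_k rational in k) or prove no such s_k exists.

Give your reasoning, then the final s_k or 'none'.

t_(k+1)/t_k = (k + 5)/(k + 7).
Factor: A=k + 5; B=k + 7; C=1.
Solve (k + 5)·f(k+1) − (k + 6)·f(k) = 1.
deg f ≤ 1 (via 1,1,0).
A polynomial solution: f(k) = k/5.
Then R = B(k−1)f/C = k*(k + 6)/5, so s_k = R(k)·t_k = 4*k/(5*(k + 5)).
Check: Δs_k = 4/(k**2 + 11*k + 30). ✓

s_k = 4*k/(5*(k + 5))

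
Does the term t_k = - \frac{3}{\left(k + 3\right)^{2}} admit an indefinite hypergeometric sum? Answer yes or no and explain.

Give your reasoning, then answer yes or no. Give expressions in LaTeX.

No — the linear system for f has no solution.

t_(k+1)/t_k = (k + 3)**2/(k + 4)**2.
Take A(k)=k**2 + 6*k + 9, B(k)=k**2 + 8*k + 16, C(k)=1.
Key eq: (k**2 + 6*k + 9)·f(k+1) = (k**2 + 6*k + 9)·f(k) + (1).
From deg A=2, deg B=2, deg C=0: d=0.
Generic f = c0 gives residual -1; -1 = 0 cannot hold, so t_k is not Gosper-summable.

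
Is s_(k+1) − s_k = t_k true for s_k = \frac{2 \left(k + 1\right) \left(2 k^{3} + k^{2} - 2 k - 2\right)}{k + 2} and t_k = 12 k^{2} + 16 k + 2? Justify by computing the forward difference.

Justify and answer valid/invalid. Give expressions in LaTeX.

s_(k+1) = 2*(2*k**4 + 11*k**3 + 20*k**2 + 11*k - 2)/(k + 3)
s_(k+1) − s_k = 4*(3*k**4 + 17*k**3 + 29*k**2 + 17*k + 1)/(k**2 + 5*k + 6)
(s_(k+1) − s_k) − t_k = 2*(-4*k**3 - 19*k**2 - 19*k - 4)/(k**2 + 5*k + 6)

Invalid: residual \frac{2 \left(- 4 k^{3} - 19 k^{2} - 19 k - 4\right)}{k^{2} + 5 k + 6} ≠ 0.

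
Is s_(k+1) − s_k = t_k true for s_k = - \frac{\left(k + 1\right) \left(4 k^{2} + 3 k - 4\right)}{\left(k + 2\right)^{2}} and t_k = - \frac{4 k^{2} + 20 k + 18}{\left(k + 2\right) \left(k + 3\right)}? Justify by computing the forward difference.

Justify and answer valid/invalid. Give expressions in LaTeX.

s_(k+1) = -(k + 2)*(3*k + 4*(k + 1)**2 - 1)/(k + 3)**2
s_(k+1) − s_k = (-4*k**4 - 40*k**3 - 129*k**2 - 157*k - 60)/(k**4 + 10*k**3 + 37*k**2 + 60*k + 36)
(s_(k+1) − s_k) − t_k = (13*k**2 + 53*k + 48)/(k**4 + 10*k**3 + 37*k**2 + 60*k + 36)

Invalid: residual \frac{13 k^{2} + 53 k + 48}{k^{4} + 10 k^{3} + 37 k^{2} + 60 k + 36} ≠ 0.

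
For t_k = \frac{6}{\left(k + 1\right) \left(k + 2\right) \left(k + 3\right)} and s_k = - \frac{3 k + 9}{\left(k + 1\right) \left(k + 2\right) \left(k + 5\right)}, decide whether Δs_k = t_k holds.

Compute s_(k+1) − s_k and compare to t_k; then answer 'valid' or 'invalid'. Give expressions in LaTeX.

Invalid: residual \frac{6 \left(- 3 k - 13\right)}{k^{5} + 17 k^{4} + 107 k^{3} + 307 k^{2} + 396 k + 180} ≠ 0.

s_(k+1) = 3*(-k - 4)/((k + 2)*(k + 3)*(k + 6))
s_(k+1) − s_k = 6*(k**2 + 8*k + 17)/(k**5 + 17*k**4 + 107*k**3 + 307*k**2 + 396*k + 180)
(s_(k+1) − s_k) − t_k = 6*(-3*k - 13)/(k**5 + 17*k**4 + 107*k**3 + 307*k**2 + 396*k + 180)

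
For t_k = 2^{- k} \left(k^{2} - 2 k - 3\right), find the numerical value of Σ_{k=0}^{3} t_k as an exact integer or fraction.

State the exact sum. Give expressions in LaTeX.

t_(k+1)/t_k = (k**2 - 4)/(2*(k**2 - 2*k - 3)).
Normal form (A,B,C) = (1/2, 1, k**2 - 2*k - 3).
Solve (1/2)·f(k+1) − (1)·f(k) = k**2 - 2*k - 3.
Bound: deg f ≤ 2.
Solve for f: f(k) = -2*(k**2 - 2) (degree 2 ≤ 2).
Get s_k = R·t_k = 2**(1 - k)*(2 - k**2) with R(k) = B(k−1)f(k)/C(k) = -2*(k**2 - 2)/((k - 3)*(k + 1)).
Δs = (k**2 - 2*k - 3)/2**k, as required.
Σ_(k=0)^(3) t_k = s_(4) − s_(0) = -7/4 − (4) = -23/4.

Σ = -23/4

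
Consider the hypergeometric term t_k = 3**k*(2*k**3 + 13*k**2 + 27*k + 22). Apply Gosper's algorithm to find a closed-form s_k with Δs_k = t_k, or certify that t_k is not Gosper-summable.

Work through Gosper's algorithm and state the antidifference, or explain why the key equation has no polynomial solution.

t_(k+1)/t_k = 3*(2*k**3 + 19*k**2 + 59*k + 64)/(2*k**3 + 13*k**2 + 27*k + 22).
Gosper form: A/B · C(k+1)/C(k) with A=3, B=1, C=k**3 + 13*k**2/2 + 27*k/2 + 11.
Key eq: (3)·f(k+1) = (1)·f(k) + (k**3 + 13*k**2/2 + 27*k/2 + 11).
d = 3 from the (0,0,3) case.
A polynomial solution: f(k) = (k + 1)*(k**2 + k + 2)/2.
Certificate R = B(k−1)f/C = (k + 1)*(k**2 + k + 2)/(2*k**3 + 13*k**2 + 27*k + 22) gives s_k = 3**k*(k**3 + 2*k**2 + 3*k + 2).
Δs = 3**k*(2*k**3 + 13*k**2 + 27*k + 22), as required.

s_k = 3**k*(k**3 + 2*k**2 + 3*k + 2)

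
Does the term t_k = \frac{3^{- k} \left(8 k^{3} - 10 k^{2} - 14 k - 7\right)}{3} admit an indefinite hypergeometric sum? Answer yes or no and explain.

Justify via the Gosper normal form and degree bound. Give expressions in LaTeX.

Step 1: r(k) = (8*k**3 + 14*k**2 - 10*k - 23)/(3*(8*k**3 - 10*k**2 - 14*k - 7)).
Factor: A=1/3; B=1; C=k**3 - 5*k**2/4 - 7*k/4 - 7/8.
Key eq: (1/3)·f(k+1) = (1)·f(k) + (k**3 - 5*k**2/4 - 7*k/4 - 7/8).
d = 3 from the (0,0,3) case.
Match coefficients ⇒ f(k) = -3*(4*k**3 + k**2 - 1)/8.
So s_k = (B(k−1)f/C)·t_k = (-3*(4*k**3 + k**2 - 1)/(8*k**3 - 10*k**2 - 14*k - 7))·t_k = (-4*k**3 - k**2 + 1)/3**k.
Δs = (8*k**3 - 10*k**2 - 14*k - 7)/(3*3**k), as required.

Yes. s_k = 3^{- k} \left(- 4 k^{3} - k^{2} + 1\right).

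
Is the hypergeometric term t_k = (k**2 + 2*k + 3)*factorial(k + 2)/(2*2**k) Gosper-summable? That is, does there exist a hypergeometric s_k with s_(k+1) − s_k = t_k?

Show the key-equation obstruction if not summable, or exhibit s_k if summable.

r(k) = (k + 3)*(2*k + (k + 1)**2 + 5)/(2*(k**2 + 2*k + 3)) after simplifying.
Gosper form: A/B · C(k+1)/C(k) with A=k/2 + 3/2, B=1, C=k**2 + 2*k + 3.
Key eq: (k/2 + 3/2)·f(k+1) = (1)·f(k) + (k**2 + 2*k + 3).
Bound: deg f ≤ 1.
Match coefficients ⇒ f(k) = 2*k.
Certificate R = B(k−1)f/C = 2*k/(k**2 + 2*k + 3) gives s_k = k*factorial(k + 2)/2**k.
Check: Δs_k = (k**2 + 2*k + 3)*factorial(k + 2)/(2*2**k). ✓

Yes. s_k = k*factorial(k + 2)/2**k.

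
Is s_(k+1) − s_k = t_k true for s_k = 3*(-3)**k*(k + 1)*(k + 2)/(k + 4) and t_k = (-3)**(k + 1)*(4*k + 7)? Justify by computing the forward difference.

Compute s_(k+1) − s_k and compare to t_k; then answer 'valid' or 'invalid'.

Invalid: residual 6*(-3)**k*(4*k**2 + 24*k + 29)/(k**2 + 9*k + 20) ≠ 0.

s_(k+1) = -(-3)**(k + 2)*(k + 2)*(k + 3)/(k + 5)
s_(k+1) − s_k = (-3)**(k + 1)*(4*k**3 + 35*k**2 + 95*k + 82)/(k**2 + 9*k + 20)
(s_(k+1) − s_k) − t_k = 6*(-3)**k*(4*k**2 + 24*k + 29)/(k**2 + 9*k + 20)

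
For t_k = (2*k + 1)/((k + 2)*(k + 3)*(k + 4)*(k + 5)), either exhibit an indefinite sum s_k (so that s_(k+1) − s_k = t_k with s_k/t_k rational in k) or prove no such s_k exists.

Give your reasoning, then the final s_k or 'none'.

s_k = k*(k**2 + 9*k + 2)/(24*(k + 2)*(k + 3)*(k + 4))

Step 1: r(k) = (k + 2)*(2*k + 3)/((k + 6)*(2*k + 1)).
Factor: A=k + 2; B=k + 6; C=k + 1/2.
Key eq: (k + 2)·f(k+1) = (k + 5)·f(k) + (k + 1/2).
d = 3 from the (1,1,1) case.
Match coefficients ⇒ f(k) = k*(k**2 + 9*k + 2)/48.
Get s_k = R·t_k = k*(k**2 + 9*k + 2)/(24*(k + 2)*(k + 3)*(k + 4)) with R(k) = B(k−1)f(k)/C(k) = k*(k + 5)*(k**2 + 9*k + 2)/(24*(2*k + 1)).
Check: Δs_k = (2*k + 1)/(k**4 + 14*k**3 + 71*k**2 + 154*k + 120). ✓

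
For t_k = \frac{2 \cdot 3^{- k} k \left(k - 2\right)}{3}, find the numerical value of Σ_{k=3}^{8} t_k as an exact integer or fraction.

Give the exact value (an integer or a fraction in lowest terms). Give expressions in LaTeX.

Σ = 478/2187

The ratio is (k**2 - 1)/(3*k*(k - 2)).
Take A(k)=1/3, B(k)=1, C(k)=k**2 - 2*k.
Key eq: (1/3)·f(k+1) = (1)·f(k) + (k**2 - 2*k).
Bound: deg f ≤ 2.
Solving with deg f ≤ 2: f(k) = -3*k*(k - 1)/2.
Then R = B(k−1)f/C = -3*(k - 1)/(2*(k - 2)), so s_k = R(k)·t_k = k*(1 - k)/3**k.
Check: Δs_k = 2*k*(k - 2)/(3*3**k). ✓
Σ_(k=3)^(8) t_k = s_(9) − s_(3) = -8/2187 − (-2/9) = 478/2187.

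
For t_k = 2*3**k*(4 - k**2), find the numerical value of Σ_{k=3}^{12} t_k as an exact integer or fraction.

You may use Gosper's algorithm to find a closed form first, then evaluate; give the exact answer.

The ratio is 3*((k + 1)**2 - 4)/(k**2 - 4).
Take A(k)=3, B(k)=1, C(k)=k**2 - 4.
f must satisfy (3)·f(k+1) − (1)·f(k) = k**2 - 4.
Degrees (0,0,2) ⇒ d ≤ 2.
Match coefficients ⇒ f(k) = (k**2 - 3*k - 1)/2.
Certificate R = B(k−1)f/C = (k**2 - 3*k - 1)/(2*(k - 2)*(k + 2)) gives s_k = 3**k*(-k**2 + 3*k + 1).
Δs = 2*3**k*(4 - k**2), as required.
Evaluate s at k=13 and k=3: -205667667 and 27; difference -205667694.

Σ = -205667694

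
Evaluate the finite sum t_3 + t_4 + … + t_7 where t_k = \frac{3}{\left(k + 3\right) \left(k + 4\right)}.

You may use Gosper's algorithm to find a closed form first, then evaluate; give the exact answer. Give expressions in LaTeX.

Σ = 5/22

Step 1: r(k) = (k + 3)/(k + 5).
A = k + 3, B = k + 5, C = 1.
f must satisfy (k + 3)·f(k+1) − (k + 4)·f(k) = 1.
From deg A=1, deg B=1, deg C=0: d=1.
Match coefficients ⇒ f(k) = k/3.
Then R = B(k−1)f/C = k*(k + 4)/3, so s_k = R(k)·t_k = k/(k + 3).
Δs = 3/(k**2 + 7*k + 12), as required.
Σ_(k=3)^(7) t_k = s_(8) − s_(3) = 8/11 − (1/2) = 5/22.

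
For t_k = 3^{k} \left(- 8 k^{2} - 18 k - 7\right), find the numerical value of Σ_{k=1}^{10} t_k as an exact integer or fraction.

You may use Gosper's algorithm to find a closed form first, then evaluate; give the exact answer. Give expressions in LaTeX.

Σ = -80247582

The ratio is 3*(8*k**2 + 34*k + 33)/(8*k**2 + 18*k + 7).
Factor: A=3; B=1; C=k**2 + 9*k/4 + 7/8.
f must satisfy (3)·f(k+1) − (1)·f(k) = k**2 + 9*k/4 + 7/8.
Bound: deg f ≤ 2.
Coefficient equations give f(k) = (4*k**2 - 3*k + 2)/8.
Then R = B(k−1)f/C = (4*k**2 - 3*k + 2)/((2*k + 1)*(4*k + 7)), so s_k = R(k)·t_k = 3**k*(-4*k**2 + 3*k - 2).
Check: Δs_k = 3**k*(-8*k**2 - 18*k - 7). ✓
Telescoping: Σ = s_(11) − s_(1) = -80247591 − (-9) = -80247582.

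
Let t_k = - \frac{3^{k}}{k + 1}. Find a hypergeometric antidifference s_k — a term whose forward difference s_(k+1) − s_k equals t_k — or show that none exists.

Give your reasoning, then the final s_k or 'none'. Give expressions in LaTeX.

none (Gosper's algorithm certifies no s_k)

r(k) = 3*(k + 1)/(k + 2) after simplifying.
So A=3*k + 3 and B=k + 2, with C=1.
Need (3*k + 3)·f(k+1) − (k + 1)·f(k) = 1.
deg f ≤ -1 (via 1,1,0).
Bound -1 < 0, so the key equation has no polynomial solution.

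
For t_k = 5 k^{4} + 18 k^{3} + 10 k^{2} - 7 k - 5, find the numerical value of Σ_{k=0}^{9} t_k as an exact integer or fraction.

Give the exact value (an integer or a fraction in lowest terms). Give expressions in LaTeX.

Step 1: r(k) = (5*k**4 + 38*k**3 + 94*k**2 + 87*k + 21)/(5*k**4 + 18*k**3 + 10*k**2 - 7*k - 5).
Take A(k)=1, B(k)=1, C(k)=k**4 + 18*k**3/5 + 2*k**2 - 7*k/5 - 1.
Need (1)·f(k+1) − (1)·f(k) = k**4 + 18*k**3/5 + 2*k**2 - 7*k/5 - 1.
Degrees (0,0,4) ⇒ d ≤ 5.
Solving with deg f ≤ 5: f(k) = k**2*(k**3 + 2*k**2 - 4*k - 4)/5.
Then R = B(k−1)f/C = k**2*(k**3 + 2*k**2 - 4*k - 4)/(5*k**4 + 18*k**3 + 10*k**2 - 7*k - 5), so s_k = R(k)·t_k = k**2*(k**3 + 2*k**2 - 4*k - 4).
Check: Δs_k = 5*k**4 + 18*k**3 + 10*k**2 - 7*k - 5. ✓
Telescoping: Σ = s_(10) − s_(0) = 115600 − (0) = 115600.

Σ = 115600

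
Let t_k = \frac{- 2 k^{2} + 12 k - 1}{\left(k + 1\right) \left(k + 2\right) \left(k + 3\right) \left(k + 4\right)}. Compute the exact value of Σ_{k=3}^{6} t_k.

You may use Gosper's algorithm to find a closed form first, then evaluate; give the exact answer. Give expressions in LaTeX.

The ratio is -(k + 1)*(12*k - 2*(k + 1)**2 + 11)/((k + 5)*(2*k**2 - 12*k + 1)).
So A=k + 1 and B=k + 5, with C=k**2 - 6*k + 1/2.
Key eq: (k + 1)·f(k+1) = (k + 4)·f(k) + (k**2 - 6*k + 1/2).
deg f ≤ 3 (via 1,1,2).
Solving with deg f ≤ 3: f(k) = -k*(2*k - 3)/2.
Get s_k = R·t_k = k*(2*k - 3)/((k + 1)*(k + 2)*(k + 3)) with R(k) = B(k−1)f(k)/C(k) = -k*(k + 4)*(2*k - 3)/(2*k**2 - 12*k + 1).
s_(k+1) − s_k = (-2*k**2 + 12*k - 1)/(k**4 + 10*k**3 + 35*k**2 + 50*k + 24) = t_k.
Σ_(k=3)^(6) t_k = s_(7) − s_(3) = 77/720 − (3/40) = 23/720.

Σ = 23/720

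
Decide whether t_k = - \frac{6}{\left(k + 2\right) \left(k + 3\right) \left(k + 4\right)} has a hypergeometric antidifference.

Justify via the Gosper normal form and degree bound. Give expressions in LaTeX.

The ratio is (k + 2)/(k + 5).
Take A(k)=k + 2, B(k)=k + 5, C(k)=1.
Need (k + 2)·f(k+1) − (k + 4)·f(k) = 1.
d = 2 from the (1,1,0) case.
A polynomial solution: f(k) = k*(k + 5)/12.
R(k) = B(k−1)·f(k)/C(k) = k*(k + 4)*(k + 5)/12; s_k = R·t_k = k*(-k - 5)/(2*(k + 2)*(k + 3)).
Check: Δs_k = -6/(k**3 + 9*k**2 + 26*k + 24). ✓

Yes. s_k = \frac{k \left(- k - 5\right)}{2 \left(k + 2\right) \left(k + 3\right)}.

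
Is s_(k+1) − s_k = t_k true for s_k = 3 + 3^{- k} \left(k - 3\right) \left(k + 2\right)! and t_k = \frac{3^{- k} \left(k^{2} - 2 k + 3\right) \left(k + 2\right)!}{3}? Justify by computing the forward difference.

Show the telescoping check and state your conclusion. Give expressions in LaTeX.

Valid — Δs_k = t_k.

s_(k+1) = 3**(-k - 1)*(k - 2)*factorial(k + 3) + 3
s_(k+1) − s_k = (k**2 - 2*k + 3)*factorial(k + 2)/(3*3**k)
(s_(k+1) − s_k) − t_k = 0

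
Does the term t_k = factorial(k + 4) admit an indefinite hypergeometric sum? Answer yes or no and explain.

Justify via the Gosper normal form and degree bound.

Step 1: r(k) = k + 5.
Take A(k)=k + 5, B(k)=1, C(k)=1.
f must satisfy (k + 5)·f(k+1) − (1)·f(k) = 1.
deg f ≤ -1 (via 1,0,0).
Bound -1 < 0, so the key equation has no polynomial solution.

No — t_k has no hypergeometric antidifference.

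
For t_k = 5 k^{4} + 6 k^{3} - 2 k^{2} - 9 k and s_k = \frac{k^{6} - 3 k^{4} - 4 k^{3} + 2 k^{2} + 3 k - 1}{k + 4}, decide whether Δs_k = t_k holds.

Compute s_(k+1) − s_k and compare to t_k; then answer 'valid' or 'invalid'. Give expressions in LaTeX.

Invalid: residual \frac{3 \left(- 4 k^{5} - 27 k^{4} - 24 k^{3} + 15 k^{2} + 40 k - 1\right)}{k^{2} + 9 k + 20} ≠ 0.

s_(k+1) = (k**6 + 6*k**5 + 12*k**4 + 4*k**3 - 13*k**2 - 11*k - 2)/(k + 5)
s_(k+1) − s_k = (5*k**6 + 39*k**5 + 71*k**4 + 21*k**3 - 76*k**2 - 60*k - 3)/(k**2 + 9*k + 20)
(s_(k+1) − s_k) − t_k = 3*(-4*k**5 - 27*k**4 - 24*k**3 + 15*k**2 + 40*k - 1)/(k**2 + 9*k + 20)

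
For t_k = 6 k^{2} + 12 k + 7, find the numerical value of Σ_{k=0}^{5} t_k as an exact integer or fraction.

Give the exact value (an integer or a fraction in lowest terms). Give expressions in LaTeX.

Σ = 552

The ratio is (6*k**2 + 24*k + 25)/(6*k**2 + 12*k + 7).
Gosper form: A/B · C(k+1)/C(k) with A=1, B=1, C=k**2 + 2*k + 7/6.
Set up (1)·f(k+1) − (1)·f(k) − (k**2 + 2*k + 7/6) = 0.
Degrees (0,0,2) ⇒ d ≤ 3.
Match coefficients ⇒ f(k) = k*(2*k**2 + 3*k + 2)/6.
So s_k = (B(k−1)f/C)·t_k = (k*(2*k**2 + 3*k + 2)/(6*k**2 + 12*k + 7))·t_k = k*(2*k**2 + 3*k + 2).
Verify: 6*k**2 + 12*k + 7 matches t_k.
Σ_(k=0)^(5) t_k = s_(6) − s_(0) = 552 − (0) = 552.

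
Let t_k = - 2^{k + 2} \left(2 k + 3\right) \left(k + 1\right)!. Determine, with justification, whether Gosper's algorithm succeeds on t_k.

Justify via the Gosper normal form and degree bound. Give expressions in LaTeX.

Yes. s_k = - 2^{k + 2} \left(k + 1\right)!.

Compute t_(k+1)/t_k: get 2*(k + 2)*(2*k + 5)/(2*k + 3).
Gosper form: A/B · C(k+1)/C(k) with A=2*k + 4, B=1, C=k + 3/2.
Need (2*k + 4)·f(k+1) − (1)·f(k) = k + 3/2.
deg f ≤ 0 (via 1,0,1).
Coefficient equations give f(k) = 1/2.
Then R = B(k−1)f/C = 1/(2*k + 3), so s_k = R(k)·t_k = -2**(k + 2)*factorial(k + 1).
s_(k+1) − s_k = -2**(k + 2)*(2*k + 3)*factorial(k + 1) = t_k.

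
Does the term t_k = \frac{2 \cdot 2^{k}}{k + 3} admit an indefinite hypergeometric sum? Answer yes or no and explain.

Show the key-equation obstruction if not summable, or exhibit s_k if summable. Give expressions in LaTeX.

No — t_k has no hypergeometric antidifference.

Step 1: r(k) = 2*(k + 3)/(k + 4).
So A=2*k + 6 and B=k + 4, with C=1.
Set up (2*k + 6)·f(k+1) − (k + 3)·f(k) − (1) = 0.
From deg A=1, deg B=1, deg C=0: d=-1.
deg f ≤ -1 is impossible — no certificate.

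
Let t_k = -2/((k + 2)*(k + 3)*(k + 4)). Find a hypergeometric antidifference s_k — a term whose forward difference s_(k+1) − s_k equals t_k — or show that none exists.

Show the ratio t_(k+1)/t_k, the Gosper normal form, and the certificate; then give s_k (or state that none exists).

s_k = k*(-k - 5)/(6*(k + 2)*(k + 3))

Ratio r(k) = (k + 2)/(k + 5).
Factor: A=k + 2; B=k + 5; C=1.
Set up (k + 2)·f(k+1) − (k + 4)·f(k) − (1) = 0.
Degrees (1,1,0) ⇒ d ≤ 2.
Solving with deg f ≤ 2: f(k) = k*(k + 5)/12.
So s_k = (B(k−1)f/C)·t_k = (k*(k + 4)*(k + 5)/12)·t_k = k*(-k - 5)/(6*(k + 2)*(k + 3)).
Check: Δs_k = -2/(k**3 + 9*k**2 + 26*k + 24). ✓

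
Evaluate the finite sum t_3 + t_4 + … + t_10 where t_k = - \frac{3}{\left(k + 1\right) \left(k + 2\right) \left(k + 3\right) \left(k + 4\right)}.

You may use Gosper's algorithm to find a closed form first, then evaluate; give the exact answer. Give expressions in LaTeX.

The ratio is (k + 1)/(k + 5).
Factor: A=k + 1; B=k + 5; C=1.
f must satisfy (k + 1)·f(k+1) − (k + 4)·f(k) = 1.
From deg A=1, deg B=1, deg C=0: d=3.
Solving with deg f ≤ 3: f(k) = k*(k**2 + 6*k + 11)/18.
Certificate R = B(k−1)f/C = k*(k + 4)*(k**2 + 6*k + 11)/18 gives s_k = k*(-k**2 - 6*k - 11)/(6*(k + 1)*(k + 2)*(k + 3)).
s_(k+1) − s_k = -3/(k**4 + 10*k**3 + 35*k**2 + 50*k + 24) = t_k.
Σ_(k=3)^(10) t_k = s_(11) − s_(3) = -121/728 − (-19/120) = -43/5460.

Σ = -43/5460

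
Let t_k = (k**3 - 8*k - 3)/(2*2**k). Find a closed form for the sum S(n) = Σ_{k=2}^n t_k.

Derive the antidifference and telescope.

S(n) = (12*2**n - n**3 - 6*n**2 - 10*n - 7)/(2*2**n)

Step 1: r(k) = (8*k - (k + 1)**3 + 11)/(2*(-k**3 + 8*k + 3)).
Factor: A=1/2; B=1; C=k**3 - 8*k - 3.
Set up (1/2)·f(k+1) − (1)·f(k) − (k**3 - 8*k - 3) = 0.
d = 3 from the (0,0,3) case.
Solving with deg f ≤ 3: f(k) = -2*(k**3 + 3*k**2 + k + 2).
R(k) = B(k−1)·f(k)/C(k) = -2*(k**3 + 3*k**2 + k + 2)/((k - 3)*(k**2 + 3*k + 1)); s_k = R·t_k = (-k**3 - 3*k**2 - k - 2)/2**k.
s_(k+1) − s_k = (k**3 - 8*k - 3)/(2*2**k) = t_k.
Telescope: S(n) = s_(n+1) − s_(2) = 2**(-n - 1)*(-n**3 - 6*n**2 - 10*n - 7) − (-6) = (12*2**n - n**3 - 6*n**2 - 10*n - 7)/(2*2**n).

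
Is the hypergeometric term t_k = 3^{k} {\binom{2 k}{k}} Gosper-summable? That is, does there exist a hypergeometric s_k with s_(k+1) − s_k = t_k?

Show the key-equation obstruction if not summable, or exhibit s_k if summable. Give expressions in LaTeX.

Ratio r(k) = 6*(2*k + 1)/(k + 1).
Normal form (A,B,C) = (12*k + 6, k + 1, 1).
f must satisfy (12*k + 6)·f(k+1) − (k)·f(k) = 1.
From deg A=1, deg B=1, deg C=0: d=-1.
Bound -1 < 0, so the key equation has no polynomial solution.

No. Not Gosper-summable.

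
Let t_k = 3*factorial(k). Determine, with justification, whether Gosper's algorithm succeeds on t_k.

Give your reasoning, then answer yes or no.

No; the degree bound rules out any f.

Ratio r(k) = k + 1.
Take A(k)=k + 1, B(k)=1, C(k)=1.
f must satisfy (k + 1)·f(k+1) − (1)·f(k) = 1.
d = -1 from the (1,0,0) case.
Bound -1 < 0, so the key equation has no polynomial solution.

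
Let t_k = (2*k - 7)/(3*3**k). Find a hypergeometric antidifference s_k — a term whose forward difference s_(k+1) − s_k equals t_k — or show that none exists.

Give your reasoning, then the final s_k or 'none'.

r(k) = (2*k - 5)/(3*(2*k - 7)) after simplifying.
So A=1/3 and B=1, with C=k - 7/2.
Need (1/3)·f(k+1) − (1)·f(k) = k - 7/2.
Degrees (0,0,1) ⇒ d ≤ 1.
Solve for f: f(k) = -3*(k - 3)/2 (degree 1 ≤ 1).
Get s_k = R·t_k = (3 - k)/3**k with R(k) = B(k−1)f(k)/C(k) = -3*(k - 3)/(2*k - 7).
Verify: (2*k - 7)/(3*3**k) matches t_k.

s_k = (3 - k)/3**k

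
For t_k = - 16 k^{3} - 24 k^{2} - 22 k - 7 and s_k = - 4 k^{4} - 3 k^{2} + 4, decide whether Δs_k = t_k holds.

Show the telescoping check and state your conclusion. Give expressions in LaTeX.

valid (s_(k+1) − s_k reduces to t_k)

s_(k+1) = -4*(k + 1)**4 - 3*(k + 1)**2 + 4
s_(k+1) − s_k = -16*k**3 - 24*k**2 - 22*k - 7
(s_(k+1) − s_k) − t_k = 0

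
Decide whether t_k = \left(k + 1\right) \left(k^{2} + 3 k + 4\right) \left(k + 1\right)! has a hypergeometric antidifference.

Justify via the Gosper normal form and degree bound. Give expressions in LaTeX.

Yes. s_k = k \left(k + 1\right) \left(k + 1\right)!.

Ratio r(k) = (k + 2)**2*(3*k + (k + 1)**2 + 7)/((k + 1)*(k**2 + 3*k + 4)).
A = k + 2, B = 1, C = k**3 + 4*k**2 + 7*k + 4.
Solve (k + 2)·f(k+1) − (1)·f(k) = k**3 + 4*k**2 + 7*k + 4.
Bound: deg f ≤ 2.
Match coefficients ⇒ f(k) = k*(k + 1).
Certificate R = B(k−1)f/C = k/(k**2 + 3*k + 4) gives s_k = k*(k + 1)*factorial(k + 1).
Verify: (k + 1)*(k**2 + 3*k + 4)*factorial(k + 1) matches t_k.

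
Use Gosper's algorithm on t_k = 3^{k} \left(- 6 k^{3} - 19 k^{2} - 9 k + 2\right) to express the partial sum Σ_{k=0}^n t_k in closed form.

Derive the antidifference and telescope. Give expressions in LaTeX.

S(n) = - 9 \cdot 3^{n} n^{3} - 15 \cdot 3^{n} n^{2} - 12 \cdot 3^{n} n + 6 \cdot 3^{n} - 4

Ratio r(k) = 3*(6*k**3 + 37*k**2 + 65*k + 32)/(6*k**3 + 19*k**2 + 9*k - 2).
Gosper form: A/B · C(k+1)/C(k) with A=3, B=1, C=k**3 + 19*k**2/6 + 3*k/2 - 1/3.
Need (3)·f(k+1) − (1)·f(k) = k**3 + 19*k**2/6 + 3*k/2 - 1/3.
Degrees (0,0,3) ⇒ d ≤ 3.
Match coefficients ⇒ f(k) = (3*k - 4)*(k**2 + 1)/6.
Certificate R = B(k−1)f/C = (3*k - 4)*(k**2 + 1)/(6*k**3 + 19*k**2 + 9*k - 2) gives s_k = 3**k*(-3*k**3 + 4*k**2 - 3*k + 4).
Δs = 3**k*(-6*k**3 - 19*k**2 - 9*k + 2), as required.
s_(n+1) = 3**(n + 1)*(-3*n**3 - 5*n**2 - 4*n + 2) and s_(0) = 4, so S(n) = -9*3**n*n**3 - 15*3**n*n**2 - 12*3**n*n + 6*3**n - 4.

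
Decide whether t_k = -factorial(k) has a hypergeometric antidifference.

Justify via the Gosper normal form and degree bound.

No — t_k has no hypergeometric antidifference.

Ratio r(k) = k + 1.
Normal form (A,B,C) = (k + 1, 1, 1).
Set up (k + 1)·f(k+1) − (1)·f(k) − (1) = 0.
Bound: deg f ≤ -1.
d = -1 < 0 ⇒ no nonzero polynomial f; not summable.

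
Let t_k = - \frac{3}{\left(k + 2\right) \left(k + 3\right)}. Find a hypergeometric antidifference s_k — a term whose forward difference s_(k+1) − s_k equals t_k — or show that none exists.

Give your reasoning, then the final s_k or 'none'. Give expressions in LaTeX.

s_k = - \frac{3 k}{2 k + 4}

t_(k+1)/t_k = (k + 2)/(k + 4).
So A=k + 2 and B=k + 4, with C=1.
Solve (k + 2)·f(k+1) − (k + 3)·f(k) = 1.
Degrees (1,1,0) ⇒ d ≤ 1.
Coefficient equations give f(k) = k/2.
Then R = B(k−1)f/C = k*(k + 3)/2, so s_k = R(k)·t_k = -3*k/(2*k + 4).
s_(k+1) − s_k = -3/(k**2 + 5*k + 6) = t_k.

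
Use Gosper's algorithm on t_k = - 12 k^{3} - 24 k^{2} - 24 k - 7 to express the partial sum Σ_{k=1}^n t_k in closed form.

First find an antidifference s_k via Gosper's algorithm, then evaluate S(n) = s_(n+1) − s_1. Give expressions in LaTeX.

Step 1: r(k) = (12*k**3 + 60*k**2 + 108*k + 67)/(12*k**3 + 24*k**2 + 24*k + 7).
So A=1 and B=1, with C=k**3 + 2*k**2 + 2*k + 7/12.
Solve (1)·f(k+1) − (1)·f(k) = k**3 + 2*k**2 + 2*k + 7/12.
d = 4 from the (0,0,3) case.
A polynomial solution: f(k) = k*(3*k**3 + 2*k**2 + 3*k - 1)/12.
So s_k = (B(k−1)f/C)·t_k = (k*(3*k**3 + 2*k**2 + 3*k - 1)/(12*k**3 + 24*k**2 + 24*k + 7))·t_k = k*(-3*k**3 - 2*k**2 - 3*k + 1).
Check: Δs_k = -12*k**3 - 24*k**2 - 24*k - 7. ✓
Σ_(k=1)^n t_k = s_(n+1) − s_(1) = (-3*n**4 - 14*n**3 - 27*n**2 - 23*n - 7) − (-7), i.e. n*(-3*n**3 - 14*n**2 - 27*n - 23).

S(n) = n \left(- 3 n^{3} - 14 n^{2} - 27 n - 23\right)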